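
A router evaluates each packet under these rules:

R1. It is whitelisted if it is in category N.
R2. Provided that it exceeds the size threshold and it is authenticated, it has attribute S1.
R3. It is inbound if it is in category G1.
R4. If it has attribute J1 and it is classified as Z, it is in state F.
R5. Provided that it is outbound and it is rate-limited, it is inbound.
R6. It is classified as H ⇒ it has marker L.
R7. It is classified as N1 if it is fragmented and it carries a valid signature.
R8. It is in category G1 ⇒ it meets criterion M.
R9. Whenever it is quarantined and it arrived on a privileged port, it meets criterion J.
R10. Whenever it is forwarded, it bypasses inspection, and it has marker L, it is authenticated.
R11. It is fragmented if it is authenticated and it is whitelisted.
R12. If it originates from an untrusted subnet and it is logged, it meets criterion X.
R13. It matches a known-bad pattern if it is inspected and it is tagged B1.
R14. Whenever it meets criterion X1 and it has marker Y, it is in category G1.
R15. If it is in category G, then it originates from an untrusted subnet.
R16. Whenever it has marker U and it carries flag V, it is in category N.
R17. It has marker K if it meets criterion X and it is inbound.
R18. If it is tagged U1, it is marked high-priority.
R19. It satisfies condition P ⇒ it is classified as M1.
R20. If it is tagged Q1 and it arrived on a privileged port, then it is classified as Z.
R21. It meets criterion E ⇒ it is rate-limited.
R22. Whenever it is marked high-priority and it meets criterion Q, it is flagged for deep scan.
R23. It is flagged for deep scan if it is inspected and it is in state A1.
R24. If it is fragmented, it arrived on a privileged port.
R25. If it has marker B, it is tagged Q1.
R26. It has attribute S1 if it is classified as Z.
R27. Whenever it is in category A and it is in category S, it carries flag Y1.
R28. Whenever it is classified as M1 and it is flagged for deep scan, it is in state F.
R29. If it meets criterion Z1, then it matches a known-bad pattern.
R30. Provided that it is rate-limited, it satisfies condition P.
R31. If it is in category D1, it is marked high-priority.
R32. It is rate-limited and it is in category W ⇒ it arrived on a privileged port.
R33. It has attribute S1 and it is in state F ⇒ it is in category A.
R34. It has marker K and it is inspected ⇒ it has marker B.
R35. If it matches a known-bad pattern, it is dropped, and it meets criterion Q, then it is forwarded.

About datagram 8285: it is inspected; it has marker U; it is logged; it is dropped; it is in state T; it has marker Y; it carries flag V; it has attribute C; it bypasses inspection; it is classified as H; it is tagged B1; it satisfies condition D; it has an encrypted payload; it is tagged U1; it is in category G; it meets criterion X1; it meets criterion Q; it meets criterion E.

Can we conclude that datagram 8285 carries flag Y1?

No

Forward chaining from the given facts derives: has marker L, matches a known-bad pattern, is in category G1, originates from an untrusted subnet, is in category N, is marked high-priority, is rate-limited, is flagged for deep scan, satisfies condition P, is forwarded, is whitelisted, is inbound, meets criterion M, is authenticated, is fragmented, meets criterion X, has marker K, is classified as M1, arrived on a privileged port, is in state F, has marker B, is tagged Q1, is classified as Z, has attribute S1, is in category A.
The only rule concluding "it carries flag Y1" is R27, which needs "it is in category S"; that is never established.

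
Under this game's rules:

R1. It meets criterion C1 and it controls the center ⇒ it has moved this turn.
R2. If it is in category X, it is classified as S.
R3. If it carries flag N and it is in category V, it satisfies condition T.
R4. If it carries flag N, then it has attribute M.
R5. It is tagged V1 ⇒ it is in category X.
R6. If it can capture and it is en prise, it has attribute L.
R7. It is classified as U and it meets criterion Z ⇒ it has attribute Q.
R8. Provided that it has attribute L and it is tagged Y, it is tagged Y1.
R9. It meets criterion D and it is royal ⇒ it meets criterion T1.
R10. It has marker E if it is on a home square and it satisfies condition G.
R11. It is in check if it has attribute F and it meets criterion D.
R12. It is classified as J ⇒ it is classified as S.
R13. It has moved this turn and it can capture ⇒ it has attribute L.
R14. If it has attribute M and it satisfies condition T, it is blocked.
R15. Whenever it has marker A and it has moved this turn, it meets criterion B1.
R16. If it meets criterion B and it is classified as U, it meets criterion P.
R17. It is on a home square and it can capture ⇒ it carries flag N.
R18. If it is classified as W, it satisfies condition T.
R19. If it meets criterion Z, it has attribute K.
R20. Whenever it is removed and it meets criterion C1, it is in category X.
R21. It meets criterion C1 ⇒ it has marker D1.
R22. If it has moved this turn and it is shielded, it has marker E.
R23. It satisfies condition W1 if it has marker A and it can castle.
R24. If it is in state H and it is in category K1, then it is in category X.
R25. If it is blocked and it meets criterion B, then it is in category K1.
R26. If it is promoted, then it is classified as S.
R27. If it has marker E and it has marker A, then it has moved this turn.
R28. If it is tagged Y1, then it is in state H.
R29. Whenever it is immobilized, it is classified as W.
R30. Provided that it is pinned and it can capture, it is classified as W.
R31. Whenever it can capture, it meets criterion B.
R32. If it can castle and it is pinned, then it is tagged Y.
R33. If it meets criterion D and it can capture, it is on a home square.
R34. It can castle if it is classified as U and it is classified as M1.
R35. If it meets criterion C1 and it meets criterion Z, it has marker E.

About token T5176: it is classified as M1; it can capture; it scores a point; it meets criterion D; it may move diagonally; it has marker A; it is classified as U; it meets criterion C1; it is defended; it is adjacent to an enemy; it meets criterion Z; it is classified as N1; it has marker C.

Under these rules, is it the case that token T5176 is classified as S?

No

Forward chaining from the given facts derives: has attribute Q, has attribute K, has marker D1, meets criterion B, is on a home square, can castle, has marker E, meets criterion P, carries flag N, satisfies condition W1, has moved this turn, has attribute M, has attribute L, meets criterion B1.
Rules concluding "it is classified as S": R2 needs "it is in category X"; R12 needs "it is classified as J"; R26 needs "it is promoted" — none of these are established.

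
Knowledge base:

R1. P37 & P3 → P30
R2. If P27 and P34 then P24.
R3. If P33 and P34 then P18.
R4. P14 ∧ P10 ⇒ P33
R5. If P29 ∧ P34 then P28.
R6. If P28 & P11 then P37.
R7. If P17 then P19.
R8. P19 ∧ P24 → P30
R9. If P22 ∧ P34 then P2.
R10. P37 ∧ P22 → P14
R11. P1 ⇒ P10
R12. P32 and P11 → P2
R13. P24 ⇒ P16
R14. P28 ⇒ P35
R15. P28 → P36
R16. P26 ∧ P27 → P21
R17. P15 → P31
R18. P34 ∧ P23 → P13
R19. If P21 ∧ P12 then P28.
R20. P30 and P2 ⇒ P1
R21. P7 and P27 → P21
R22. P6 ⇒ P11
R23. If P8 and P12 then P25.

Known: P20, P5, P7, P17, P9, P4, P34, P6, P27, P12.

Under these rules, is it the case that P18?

No

Forward chaining from the given facts derives: P24, P19, P30, P16, P21, P11, P28, P37, P35, P36.
The only rule concluding P18 is R3, which needs P33; that is never established.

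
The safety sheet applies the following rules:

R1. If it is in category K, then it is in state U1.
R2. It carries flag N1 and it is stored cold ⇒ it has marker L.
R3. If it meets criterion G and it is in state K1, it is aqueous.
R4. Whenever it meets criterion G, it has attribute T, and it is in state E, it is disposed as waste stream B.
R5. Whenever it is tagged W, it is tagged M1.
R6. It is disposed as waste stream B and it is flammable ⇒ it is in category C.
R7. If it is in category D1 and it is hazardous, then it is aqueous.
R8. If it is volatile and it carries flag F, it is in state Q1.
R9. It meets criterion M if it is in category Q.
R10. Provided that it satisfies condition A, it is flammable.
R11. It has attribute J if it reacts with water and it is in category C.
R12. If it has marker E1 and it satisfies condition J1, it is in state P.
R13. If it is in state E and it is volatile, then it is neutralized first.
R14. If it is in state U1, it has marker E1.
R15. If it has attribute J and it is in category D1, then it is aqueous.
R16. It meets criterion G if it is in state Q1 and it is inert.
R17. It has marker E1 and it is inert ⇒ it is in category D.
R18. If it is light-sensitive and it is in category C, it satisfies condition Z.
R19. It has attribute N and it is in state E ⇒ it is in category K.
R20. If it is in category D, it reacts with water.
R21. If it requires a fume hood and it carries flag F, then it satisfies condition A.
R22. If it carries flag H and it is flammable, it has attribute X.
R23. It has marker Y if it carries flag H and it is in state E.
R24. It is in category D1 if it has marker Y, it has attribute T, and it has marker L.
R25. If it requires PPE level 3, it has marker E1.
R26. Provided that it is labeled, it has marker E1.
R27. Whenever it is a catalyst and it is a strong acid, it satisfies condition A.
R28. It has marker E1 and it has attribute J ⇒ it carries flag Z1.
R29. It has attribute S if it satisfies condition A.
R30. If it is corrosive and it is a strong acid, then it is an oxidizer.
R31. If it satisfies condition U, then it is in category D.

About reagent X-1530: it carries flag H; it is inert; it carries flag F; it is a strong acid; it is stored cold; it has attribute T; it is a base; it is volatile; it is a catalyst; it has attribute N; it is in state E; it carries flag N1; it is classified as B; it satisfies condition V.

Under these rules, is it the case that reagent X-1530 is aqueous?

By R2 (it carries flag N1, it is stored cold): it has marker L.
By R8 (it is volatile, it carries flag F): it is in state Q1.
By R16 (it is in state Q1, it is inert): it meets criterion G.
By R19 (it has attribute N, it is in state E): it is in category K.
By R23 (it carries flag H, it is in state E): it has marker Y.
By R24 (it has marker Y, it has attribute T, it has marker L): it is in category D1.
By R27 (it is a catalyst, it is a strong acid): it satisfies condition A.
By R1 (it is in category K): it is in state U1.
By R4 (it meets criterion G, it has attribute T, it is in state E): it is disposed as waste stream B.
By R10 (it satisfies condition A): it is flammable.
By R14 (it is in state U1): it has marker E1.
By R17 (it has marker E1, it is inert): it is in category D.
By R20 (it is in category D): it reacts with water.
By R6 (it is disposed as waste stream B, it is flammable): it is in category C.
By R11 (it reacts with water, it is in category C): it has attribute J.
By R15 (it has attribute J, it is in category D1): it is aqueous.

Yes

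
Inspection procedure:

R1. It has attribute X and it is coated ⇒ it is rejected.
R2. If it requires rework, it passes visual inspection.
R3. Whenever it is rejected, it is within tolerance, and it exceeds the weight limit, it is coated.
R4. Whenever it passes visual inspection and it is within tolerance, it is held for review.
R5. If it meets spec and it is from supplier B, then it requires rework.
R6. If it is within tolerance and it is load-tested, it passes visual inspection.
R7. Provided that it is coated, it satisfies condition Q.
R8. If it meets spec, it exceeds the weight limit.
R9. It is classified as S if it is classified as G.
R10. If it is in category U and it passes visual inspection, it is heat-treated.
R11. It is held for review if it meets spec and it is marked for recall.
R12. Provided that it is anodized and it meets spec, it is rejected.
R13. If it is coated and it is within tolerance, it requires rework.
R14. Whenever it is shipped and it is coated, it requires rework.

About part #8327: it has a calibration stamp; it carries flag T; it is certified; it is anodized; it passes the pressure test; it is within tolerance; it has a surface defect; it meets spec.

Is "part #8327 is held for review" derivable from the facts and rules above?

By R8 (it meets spec): it exceeds the weight limit.
By R12 (it is anodized, it meets spec): it is rejected.
By R3 (it is rejected, it is within tolerance, it exceeds the weight limit): it is coated.
By R13 (it is coated, it is within tolerance): it requires rework.
By R2 (it requires rework): it passes visual inspection.
By R4 (it passes visual inspection, it is within tolerance): it is held for review.

Yes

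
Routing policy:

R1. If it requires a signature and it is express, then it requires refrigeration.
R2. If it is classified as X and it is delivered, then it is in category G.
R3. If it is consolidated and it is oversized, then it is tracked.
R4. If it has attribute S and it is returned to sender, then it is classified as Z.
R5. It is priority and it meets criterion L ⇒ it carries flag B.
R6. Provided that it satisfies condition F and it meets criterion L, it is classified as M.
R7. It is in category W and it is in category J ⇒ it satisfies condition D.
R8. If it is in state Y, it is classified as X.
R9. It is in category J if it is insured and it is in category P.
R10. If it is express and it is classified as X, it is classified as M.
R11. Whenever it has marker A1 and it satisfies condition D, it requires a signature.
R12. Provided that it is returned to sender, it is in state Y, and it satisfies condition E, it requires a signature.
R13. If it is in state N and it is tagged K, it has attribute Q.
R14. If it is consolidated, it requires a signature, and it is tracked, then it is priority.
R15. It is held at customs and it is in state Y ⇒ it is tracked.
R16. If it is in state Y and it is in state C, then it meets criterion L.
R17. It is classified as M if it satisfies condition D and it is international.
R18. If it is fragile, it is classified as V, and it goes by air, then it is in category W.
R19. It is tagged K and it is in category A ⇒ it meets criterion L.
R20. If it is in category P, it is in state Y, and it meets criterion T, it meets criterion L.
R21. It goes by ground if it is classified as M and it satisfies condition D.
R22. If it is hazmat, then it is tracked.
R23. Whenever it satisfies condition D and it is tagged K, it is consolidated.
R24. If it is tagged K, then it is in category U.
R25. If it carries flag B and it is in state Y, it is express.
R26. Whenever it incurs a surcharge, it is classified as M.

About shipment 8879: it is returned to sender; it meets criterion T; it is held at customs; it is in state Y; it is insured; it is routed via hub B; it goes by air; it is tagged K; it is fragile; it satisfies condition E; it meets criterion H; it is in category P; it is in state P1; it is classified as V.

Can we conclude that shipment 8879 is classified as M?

Yes

By R8 (it is in state Y): it is classified as X.
By R9 (it is insured, it is in category P): it is in category J.
By R12 (it is returned to sender, it is in state Y, it satisfies condition E): it requires a signature.
By R15 (it is held at customs, it is in state Y): it is tracked.
By R18 (it is fragile, it is classified as V, it goes by air): it is in category W.
By R20 (it is in category P, it is in state Y, it meets criterion T): it meets criterion L.
By R7 (it is in category W, it is in category J): it satisfies condition D.
By R23 (it satisfies condition D, it is tagged K): it is consolidated.
By R14 (it is consolidated, it requires a signature, it is tracked): it is priority.
By R5 (it is priority, it meets criterion L): it carries flag B.
By R25 (it carries flag B, it is in state Y): it is express.
By R10 (it is express, it is classified as X): it is classified as M.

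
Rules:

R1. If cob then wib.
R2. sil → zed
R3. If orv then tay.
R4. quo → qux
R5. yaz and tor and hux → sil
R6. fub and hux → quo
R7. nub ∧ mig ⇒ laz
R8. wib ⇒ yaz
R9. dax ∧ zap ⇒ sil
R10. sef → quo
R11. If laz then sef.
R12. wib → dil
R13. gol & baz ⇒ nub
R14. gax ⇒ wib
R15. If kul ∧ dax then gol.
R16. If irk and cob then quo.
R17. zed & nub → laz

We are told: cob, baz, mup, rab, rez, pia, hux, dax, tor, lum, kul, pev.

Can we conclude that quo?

Yes

wib  (by R1: cob)
yaz  (by R8: wib)
gol  (by R15: kul, dax)
sil  (by R5: yaz, tor, hux)
nub  (by R13: gol, baz)
zed  (by R2: sil)
laz  (by R17: zed, nub)
sef  (by R11: laz)
quo  (by R10: sef)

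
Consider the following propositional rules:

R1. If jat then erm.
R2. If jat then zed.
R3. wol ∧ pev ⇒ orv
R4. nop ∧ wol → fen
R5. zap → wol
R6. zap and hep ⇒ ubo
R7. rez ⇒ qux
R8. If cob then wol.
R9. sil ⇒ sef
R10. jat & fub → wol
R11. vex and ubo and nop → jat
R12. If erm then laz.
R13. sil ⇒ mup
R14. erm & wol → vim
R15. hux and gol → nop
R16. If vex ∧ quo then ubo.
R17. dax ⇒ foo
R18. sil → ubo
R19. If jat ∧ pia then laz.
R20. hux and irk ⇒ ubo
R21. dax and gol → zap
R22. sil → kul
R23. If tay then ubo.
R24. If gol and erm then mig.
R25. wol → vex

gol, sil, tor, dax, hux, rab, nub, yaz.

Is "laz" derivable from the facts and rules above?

nop  (by R15: hux, gol)
ubo  (by R18: sil)
zap  (by R21: dax, gol)
wol  (by R5: zap)
vex  (by R25: wol)
jat  (by R11: vex, ubo, nop)
erm  (by R1: jat)
laz  (by R12: erm)

Yes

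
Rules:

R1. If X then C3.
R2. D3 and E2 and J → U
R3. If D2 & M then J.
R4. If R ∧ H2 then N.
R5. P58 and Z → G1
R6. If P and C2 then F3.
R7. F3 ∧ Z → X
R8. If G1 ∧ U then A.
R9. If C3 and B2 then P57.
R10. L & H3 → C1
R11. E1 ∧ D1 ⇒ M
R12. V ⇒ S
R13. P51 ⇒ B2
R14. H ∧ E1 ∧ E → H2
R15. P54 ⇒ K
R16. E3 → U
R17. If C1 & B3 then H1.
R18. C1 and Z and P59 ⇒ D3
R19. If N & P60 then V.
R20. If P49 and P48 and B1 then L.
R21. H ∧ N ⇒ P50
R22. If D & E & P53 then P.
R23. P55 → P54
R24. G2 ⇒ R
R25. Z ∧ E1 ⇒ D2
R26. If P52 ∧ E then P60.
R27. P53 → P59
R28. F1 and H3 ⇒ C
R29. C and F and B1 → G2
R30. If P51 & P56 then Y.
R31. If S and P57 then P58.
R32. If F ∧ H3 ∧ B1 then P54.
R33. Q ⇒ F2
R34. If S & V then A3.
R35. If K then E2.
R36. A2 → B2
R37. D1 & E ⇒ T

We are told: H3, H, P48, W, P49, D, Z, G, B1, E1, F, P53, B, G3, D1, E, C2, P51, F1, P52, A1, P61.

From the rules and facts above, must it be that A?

M  (by R11: E1, D1)
B2  (by R13: P51)
H2  (by R14: H, E1, E)
L  (by R20: P49, P48, B1)
P  (by R22: D, E, P53)
D2  (by R25: Z, E1)
P60  (by R26: P52, E)
P59  (by R27: P53)
C  (by R28: F1, H3)
G2  (by R29: C, F, B1)
P54  (by R32: F, H3, B1)
J  (by R3: D2, M)
F3  (by R6: P, C2)
X  (by R7: F3, Z)
C1  (by R10: L, H3)
K  (by R15: P54)
D3  (by R18: C1, Z, P59)
R  (by R24: G2)
E2  (by R35: K)
C3  (by R1: X)
U  (by R2: D3, E2, J)
N  (by R4: R, H2)
P57  (by R9: C3, B2)
V  (by R19: N, P60)
S  (by R12: V)
P58  (by R31: S, P57)
G1  (by R5: P58, Z)
A  (by R8: G1, U)

Yes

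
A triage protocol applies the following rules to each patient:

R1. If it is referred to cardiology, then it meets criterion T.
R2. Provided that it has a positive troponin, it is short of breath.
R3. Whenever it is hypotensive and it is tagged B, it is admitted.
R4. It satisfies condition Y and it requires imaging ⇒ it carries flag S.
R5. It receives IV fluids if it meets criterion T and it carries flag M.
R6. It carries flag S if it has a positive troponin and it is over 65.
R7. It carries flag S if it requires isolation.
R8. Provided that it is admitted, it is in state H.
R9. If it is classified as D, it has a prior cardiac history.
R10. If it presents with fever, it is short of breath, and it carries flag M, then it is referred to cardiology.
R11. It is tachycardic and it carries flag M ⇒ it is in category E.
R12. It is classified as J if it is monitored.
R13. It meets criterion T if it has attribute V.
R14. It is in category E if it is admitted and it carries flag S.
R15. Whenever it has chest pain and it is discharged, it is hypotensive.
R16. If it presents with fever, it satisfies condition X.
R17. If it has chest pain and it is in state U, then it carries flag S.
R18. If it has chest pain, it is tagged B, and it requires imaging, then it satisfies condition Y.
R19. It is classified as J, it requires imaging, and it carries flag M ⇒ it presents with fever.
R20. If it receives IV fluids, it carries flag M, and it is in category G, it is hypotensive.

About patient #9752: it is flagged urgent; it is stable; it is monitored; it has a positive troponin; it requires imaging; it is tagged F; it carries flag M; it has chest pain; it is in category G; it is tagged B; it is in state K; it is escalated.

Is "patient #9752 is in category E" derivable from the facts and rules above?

By R2 (it has a positive troponin): it is short of breath.
By R12 (it is monitored): it is classified as J.
By R18 (it has chest pain, it is tagged B, it requires imaging): it satisfies condition Y.
By R19 (it is classified as J, it requires imaging, it carries flag M): it presents with fever.
By R4 (it satisfies condition Y, it requires imaging): it carries flag S.
By R10 (it presents with fever, it is short of breath, it carries flag M): it is referred to cardiology.
By R1 (it is referred to cardiology): it meets criterion T.
By R5 (it meets criterion T, it carries flag M): it receives IV fluids.
By R20 (it receives IV fluids, it carries flag M, it is in category G): it is hypotensive.
By R3 (it is hypotensive, it is tagged B): it is admitted.
By R14 (it is admitted, it carries flag S): it is in category E.

Yes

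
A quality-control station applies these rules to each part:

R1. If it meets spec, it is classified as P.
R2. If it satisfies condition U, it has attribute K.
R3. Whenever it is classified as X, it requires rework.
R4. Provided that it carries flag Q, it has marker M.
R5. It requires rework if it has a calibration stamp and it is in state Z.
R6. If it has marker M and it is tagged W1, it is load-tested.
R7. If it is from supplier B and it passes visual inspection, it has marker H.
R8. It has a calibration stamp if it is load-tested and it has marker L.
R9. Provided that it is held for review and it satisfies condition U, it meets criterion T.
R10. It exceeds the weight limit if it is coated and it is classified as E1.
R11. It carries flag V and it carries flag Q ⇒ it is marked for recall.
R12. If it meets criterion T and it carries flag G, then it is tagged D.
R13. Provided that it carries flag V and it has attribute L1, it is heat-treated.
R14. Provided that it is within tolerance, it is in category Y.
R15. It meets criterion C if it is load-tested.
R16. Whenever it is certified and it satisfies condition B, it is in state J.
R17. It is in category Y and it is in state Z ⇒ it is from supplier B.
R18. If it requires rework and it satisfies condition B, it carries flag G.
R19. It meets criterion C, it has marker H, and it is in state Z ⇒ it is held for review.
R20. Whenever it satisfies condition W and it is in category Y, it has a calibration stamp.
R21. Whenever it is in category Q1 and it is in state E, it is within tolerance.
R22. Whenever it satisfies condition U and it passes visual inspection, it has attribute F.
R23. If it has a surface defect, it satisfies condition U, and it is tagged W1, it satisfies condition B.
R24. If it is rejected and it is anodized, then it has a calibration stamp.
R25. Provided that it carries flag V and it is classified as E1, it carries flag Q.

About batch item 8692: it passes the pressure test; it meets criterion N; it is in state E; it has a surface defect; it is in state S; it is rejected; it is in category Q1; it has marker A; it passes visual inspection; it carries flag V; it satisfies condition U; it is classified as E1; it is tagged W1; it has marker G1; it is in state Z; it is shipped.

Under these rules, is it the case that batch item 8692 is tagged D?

No

Forward chaining from the given facts derives: has attribute K, is within tolerance, has attribute F, satisfies condition B, carries flag Q, has marker M, is load-tested, is marked for recall, is in category Y, meets criterion C, is from supplier B, has marker H, is held for review, meets criterion T.
The only rule concluding "it is tagged D" is R12, which needs "it carries flag G"; that is never established.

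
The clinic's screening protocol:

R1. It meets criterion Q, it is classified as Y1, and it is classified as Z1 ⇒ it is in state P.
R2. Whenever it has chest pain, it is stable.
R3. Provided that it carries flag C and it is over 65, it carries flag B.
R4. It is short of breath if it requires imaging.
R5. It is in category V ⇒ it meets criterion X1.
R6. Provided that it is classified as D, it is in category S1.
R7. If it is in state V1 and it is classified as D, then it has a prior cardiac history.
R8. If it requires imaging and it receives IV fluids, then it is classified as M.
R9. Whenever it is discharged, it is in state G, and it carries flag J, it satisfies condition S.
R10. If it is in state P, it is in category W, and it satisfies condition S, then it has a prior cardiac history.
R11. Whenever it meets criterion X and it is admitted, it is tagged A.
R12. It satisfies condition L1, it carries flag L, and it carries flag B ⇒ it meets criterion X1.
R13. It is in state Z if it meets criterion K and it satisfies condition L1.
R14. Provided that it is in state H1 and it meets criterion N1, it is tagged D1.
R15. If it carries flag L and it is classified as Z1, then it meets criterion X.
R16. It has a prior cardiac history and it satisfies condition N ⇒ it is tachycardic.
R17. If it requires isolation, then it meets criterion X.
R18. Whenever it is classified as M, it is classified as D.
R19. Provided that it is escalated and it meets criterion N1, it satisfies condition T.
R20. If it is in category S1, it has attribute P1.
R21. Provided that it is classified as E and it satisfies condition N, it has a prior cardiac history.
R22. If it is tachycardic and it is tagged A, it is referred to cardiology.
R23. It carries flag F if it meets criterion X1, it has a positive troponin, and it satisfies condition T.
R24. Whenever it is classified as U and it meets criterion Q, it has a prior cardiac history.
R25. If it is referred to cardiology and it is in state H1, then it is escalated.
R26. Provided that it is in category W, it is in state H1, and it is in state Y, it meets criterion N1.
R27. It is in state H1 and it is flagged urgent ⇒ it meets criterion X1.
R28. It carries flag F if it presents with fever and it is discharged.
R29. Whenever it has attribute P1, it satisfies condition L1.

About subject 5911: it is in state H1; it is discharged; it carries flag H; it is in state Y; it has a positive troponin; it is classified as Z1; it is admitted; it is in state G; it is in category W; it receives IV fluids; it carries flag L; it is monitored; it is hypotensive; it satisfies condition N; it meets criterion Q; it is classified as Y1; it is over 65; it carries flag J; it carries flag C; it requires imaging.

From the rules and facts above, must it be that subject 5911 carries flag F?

By R1 (it meets criterion Q, it is classified as Y1, it is classified as Z1): it is in state P.
By R3 (it carries flag C, it is over 65): it carries flag B.
By R8 (it requires imaging, it receives IV fluids): it is classified as M.
By R9 (it is discharged, it is in state G, it carries flag J): it satisfies condition S.
By R10 (it is in state P, it is in category W, it satisfies condition S): it has a prior cardiac history.
By R15 (it carries flag L, it is classified as Z1): it meets criterion X.
By R16 (it has a prior cardiac history, it satisfies condition N): it is tachycardic.
By R18 (it is classified as M): it is classified as D.
By R26 (it is in category W, it is in state H1, it is in state Y): it meets criterion N1.
By R6 (it is classified as D): it is in category S1.
By R11 (it meets criterion X, it is admitted): it is tagged A.
By R20 (it is in category S1): it has attribute P1.
By R22 (it is tachycardic, it is tagged A): it is referred to cardiology.
By R25 (it is referred to cardiology, it is in state H1): it is escalated.
By R29 (it has attribute P1): it satisfies condition L1.
By R12 (it satisfies condition L1, it carries flag L, it carries flag B): it meets criterion X1.
By R19 (it is escalated, it meets criterion N1): it satisfies condition T.
By R23 (it meets criterion X1, it has a positive troponin, it satisfies condition T): it carries flag F.

Yes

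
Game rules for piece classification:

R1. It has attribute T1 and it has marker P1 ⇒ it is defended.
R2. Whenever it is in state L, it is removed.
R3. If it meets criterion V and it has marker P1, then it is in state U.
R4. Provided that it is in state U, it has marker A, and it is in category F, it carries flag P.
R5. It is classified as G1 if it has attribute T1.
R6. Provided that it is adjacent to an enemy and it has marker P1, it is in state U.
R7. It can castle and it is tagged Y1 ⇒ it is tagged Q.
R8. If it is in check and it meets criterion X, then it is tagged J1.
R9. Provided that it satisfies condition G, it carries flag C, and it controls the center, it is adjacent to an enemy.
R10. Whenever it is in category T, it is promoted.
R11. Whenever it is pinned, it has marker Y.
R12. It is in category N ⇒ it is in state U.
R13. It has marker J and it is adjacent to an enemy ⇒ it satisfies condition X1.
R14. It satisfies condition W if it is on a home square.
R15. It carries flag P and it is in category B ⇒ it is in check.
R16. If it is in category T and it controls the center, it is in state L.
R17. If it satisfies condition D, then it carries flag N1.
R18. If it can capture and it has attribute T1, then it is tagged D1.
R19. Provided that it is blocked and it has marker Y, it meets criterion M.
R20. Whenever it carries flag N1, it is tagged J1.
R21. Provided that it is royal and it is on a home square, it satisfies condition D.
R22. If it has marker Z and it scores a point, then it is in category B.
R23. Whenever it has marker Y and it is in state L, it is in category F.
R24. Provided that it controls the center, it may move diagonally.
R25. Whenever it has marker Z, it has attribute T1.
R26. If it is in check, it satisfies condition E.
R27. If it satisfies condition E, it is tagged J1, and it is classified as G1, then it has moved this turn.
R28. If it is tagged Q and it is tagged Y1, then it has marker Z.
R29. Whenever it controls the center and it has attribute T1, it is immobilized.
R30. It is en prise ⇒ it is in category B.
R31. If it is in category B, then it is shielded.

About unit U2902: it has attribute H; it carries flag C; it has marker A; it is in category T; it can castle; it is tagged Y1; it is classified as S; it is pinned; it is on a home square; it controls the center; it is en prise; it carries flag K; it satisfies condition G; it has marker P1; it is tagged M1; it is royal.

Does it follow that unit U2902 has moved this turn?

Yes

By R7 (it can castle, it is tagged Y1): it is tagged Q.
By R9 (it satisfies condition G, it carries flag C, it controls the center): it is adjacent to an enemy.
By R11 (it is pinned): it has marker Y.
By R16 (it is in category T, it controls the center): it is in state L.
By R21 (it is royal, it is on a home square): it satisfies condition D.
By R23 (it has marker Y, it is in state L): it is in category F.
By R28 (it is tagged Q, it is tagged Y1): it has marker Z.
By R30 (it is en prise): it is in category B.
By R6 (it is adjacent to an enemy, it has marker P1): it is in state U.
By R17 (it satisfies condition D): it carries flag N1.
By R20 (it carries flag N1): it is tagged J1.
By R25 (it has marker Z): it has attribute T1.
By R4 (it is in state U, it has marker A, it is in category F): it carries flag P.
By R5 (it has attribute T1): it is classified as G1.
By R15 (it carries flag P, it is in category B): it is in check.
By R26 (it is in check): it satisfies condition E.
By R27 (it satisfies condition E, it is tagged J1, it is classified as G1): it has moved this turn.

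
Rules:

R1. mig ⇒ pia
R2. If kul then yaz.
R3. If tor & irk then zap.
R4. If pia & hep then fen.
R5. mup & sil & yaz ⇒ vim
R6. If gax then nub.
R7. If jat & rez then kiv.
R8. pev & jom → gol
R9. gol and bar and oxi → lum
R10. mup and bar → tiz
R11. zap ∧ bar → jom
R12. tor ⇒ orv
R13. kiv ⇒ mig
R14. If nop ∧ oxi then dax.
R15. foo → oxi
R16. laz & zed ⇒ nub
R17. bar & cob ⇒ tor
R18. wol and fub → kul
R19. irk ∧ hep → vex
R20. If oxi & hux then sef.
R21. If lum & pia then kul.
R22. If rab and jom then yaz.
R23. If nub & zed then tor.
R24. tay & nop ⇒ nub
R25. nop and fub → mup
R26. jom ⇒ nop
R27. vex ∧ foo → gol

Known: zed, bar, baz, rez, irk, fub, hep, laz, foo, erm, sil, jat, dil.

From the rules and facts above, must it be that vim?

kiv  (by R7: jat, rez)
mig  (by R13: kiv)
oxi  (by R15: foo)
nub  (by R16: laz, zed)
vex  (by R19: irk, hep)
tor  (by R23: nub, zed)
gol  (by R27: vex, foo)
pia  (by R1: mig)
zap  (by R3: tor, irk)
lum  (by R9: gol, bar, oxi)
jom  (by R11: zap, bar)
kul  (by R21: lum, pia)
nop  (by R26: jom)
yaz  (by R2: kul)
mup  (by R25: nop, fub)
vim  (by R5: mup, sil, yaz)

Yes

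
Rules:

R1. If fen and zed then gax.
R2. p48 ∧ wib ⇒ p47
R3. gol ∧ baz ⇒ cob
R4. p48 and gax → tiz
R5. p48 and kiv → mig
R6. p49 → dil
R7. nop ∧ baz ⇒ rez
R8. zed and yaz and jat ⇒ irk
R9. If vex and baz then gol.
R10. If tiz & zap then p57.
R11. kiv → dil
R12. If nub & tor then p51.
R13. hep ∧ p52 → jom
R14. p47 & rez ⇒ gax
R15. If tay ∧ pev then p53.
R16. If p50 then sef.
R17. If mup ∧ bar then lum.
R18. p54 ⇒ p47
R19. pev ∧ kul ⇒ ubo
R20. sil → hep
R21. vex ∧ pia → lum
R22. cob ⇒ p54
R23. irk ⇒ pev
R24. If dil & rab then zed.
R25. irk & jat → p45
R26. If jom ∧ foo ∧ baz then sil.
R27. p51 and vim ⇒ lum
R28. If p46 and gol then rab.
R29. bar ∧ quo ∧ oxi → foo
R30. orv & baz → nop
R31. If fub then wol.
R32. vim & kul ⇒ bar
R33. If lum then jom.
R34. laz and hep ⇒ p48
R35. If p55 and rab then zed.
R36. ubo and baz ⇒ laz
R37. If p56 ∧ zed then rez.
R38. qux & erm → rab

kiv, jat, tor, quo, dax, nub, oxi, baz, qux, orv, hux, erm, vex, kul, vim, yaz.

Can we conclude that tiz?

gol  (by R9: vex, baz)
dil  (by R11: kiv)
p51  (by R12: nub, tor)
lum  (by R27: p51, vim)
nop  (by R30: orv, baz)
bar  (by R32: vim, kul)
jom  (by R33: lum)
rab  (by R38: qux, erm)
cob  (by R3: gol, baz)
rez  (by R7: nop, baz)
p54  (by R22: cob)
zed  (by R24: dil, rab)
foo  (by R29: bar, quo, oxi)
irk  (by R8: zed, yaz, jat)
p47  (by R18: p54)
pev  (by R23: irk)
sil  (by R26: jom, foo, baz)
gax  (by R14: p47, rez)
ubo  (by R19: pev, kul)
hep  (by R20: sil)
laz  (by R36: ubo, baz)
p48  (by R34: laz, hep)
tiz  (by R4: p48, gax)

Yes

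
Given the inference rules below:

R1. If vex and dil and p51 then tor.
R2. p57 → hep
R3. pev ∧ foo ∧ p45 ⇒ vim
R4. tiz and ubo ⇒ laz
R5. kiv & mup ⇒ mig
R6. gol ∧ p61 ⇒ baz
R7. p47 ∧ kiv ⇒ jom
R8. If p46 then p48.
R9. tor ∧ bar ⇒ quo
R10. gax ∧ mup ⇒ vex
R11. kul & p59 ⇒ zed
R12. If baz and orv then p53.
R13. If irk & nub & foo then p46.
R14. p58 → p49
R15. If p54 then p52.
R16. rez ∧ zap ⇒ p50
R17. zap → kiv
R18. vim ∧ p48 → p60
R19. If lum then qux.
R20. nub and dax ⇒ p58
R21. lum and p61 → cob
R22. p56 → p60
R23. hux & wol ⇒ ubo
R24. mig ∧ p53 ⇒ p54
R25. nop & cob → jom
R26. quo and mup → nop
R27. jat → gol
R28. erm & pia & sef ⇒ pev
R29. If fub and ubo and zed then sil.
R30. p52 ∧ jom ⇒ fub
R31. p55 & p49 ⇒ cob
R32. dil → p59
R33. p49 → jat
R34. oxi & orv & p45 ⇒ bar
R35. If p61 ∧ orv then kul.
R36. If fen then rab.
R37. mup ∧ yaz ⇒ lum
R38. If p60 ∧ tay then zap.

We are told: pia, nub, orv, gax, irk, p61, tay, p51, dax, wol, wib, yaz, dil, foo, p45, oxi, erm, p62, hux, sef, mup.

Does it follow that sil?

Yes

vex  (by R10: gax, mup)
p46  (by R13: irk, nub, foo)
p58  (by R20: nub, dax)
ubo  (by R23: hux, wol)
pev  (by R28: erm, pia, sef)
p59  (by R32: dil)
bar  (by R34: oxi, orv, p45)
kul  (by R35: p61, orv)
lum  (by R37: mup, yaz)
tor  (by R1: vex, dil, p51)
vim  (by R3: pev, foo, p45)
p48  (by R8: p46)
quo  (by R9: tor, bar)
zed  (by R11: kul, p59)
p49  (by R14: p58)
p60  (by R18: vim, p48)
cob  (by R21: lum, p61)
nop  (by R26: quo, mup)
jat  (by R33: p49)
zap  (by R38: p60, tay)
kiv  (by R17: zap)
jom  (by R25: nop, cob)
gol  (by R27: jat)
mig  (by R5: kiv, mup)
baz  (by R6: gol, p61)
p53  (by R12: baz, orv)
p54  (by R24: mig, p53)
p52  (by R15: p54)
fub  (by R30: p52, jom)
sil  (by R29: fub, ubo, zed)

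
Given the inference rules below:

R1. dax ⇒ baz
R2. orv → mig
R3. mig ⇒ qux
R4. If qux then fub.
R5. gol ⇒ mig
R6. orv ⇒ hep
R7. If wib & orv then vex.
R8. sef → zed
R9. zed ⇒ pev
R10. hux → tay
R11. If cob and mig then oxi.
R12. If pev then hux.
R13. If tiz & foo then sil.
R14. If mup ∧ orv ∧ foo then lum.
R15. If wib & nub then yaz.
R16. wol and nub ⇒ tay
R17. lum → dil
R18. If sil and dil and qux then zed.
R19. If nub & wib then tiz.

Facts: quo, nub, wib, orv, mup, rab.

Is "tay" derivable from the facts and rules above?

No

Forward chaining from the given facts derives: mig, qux, fub, hep, vex, yaz, tiz.
Rules concluding tay: R10 needs hux; R16 needs wol — none of these are established.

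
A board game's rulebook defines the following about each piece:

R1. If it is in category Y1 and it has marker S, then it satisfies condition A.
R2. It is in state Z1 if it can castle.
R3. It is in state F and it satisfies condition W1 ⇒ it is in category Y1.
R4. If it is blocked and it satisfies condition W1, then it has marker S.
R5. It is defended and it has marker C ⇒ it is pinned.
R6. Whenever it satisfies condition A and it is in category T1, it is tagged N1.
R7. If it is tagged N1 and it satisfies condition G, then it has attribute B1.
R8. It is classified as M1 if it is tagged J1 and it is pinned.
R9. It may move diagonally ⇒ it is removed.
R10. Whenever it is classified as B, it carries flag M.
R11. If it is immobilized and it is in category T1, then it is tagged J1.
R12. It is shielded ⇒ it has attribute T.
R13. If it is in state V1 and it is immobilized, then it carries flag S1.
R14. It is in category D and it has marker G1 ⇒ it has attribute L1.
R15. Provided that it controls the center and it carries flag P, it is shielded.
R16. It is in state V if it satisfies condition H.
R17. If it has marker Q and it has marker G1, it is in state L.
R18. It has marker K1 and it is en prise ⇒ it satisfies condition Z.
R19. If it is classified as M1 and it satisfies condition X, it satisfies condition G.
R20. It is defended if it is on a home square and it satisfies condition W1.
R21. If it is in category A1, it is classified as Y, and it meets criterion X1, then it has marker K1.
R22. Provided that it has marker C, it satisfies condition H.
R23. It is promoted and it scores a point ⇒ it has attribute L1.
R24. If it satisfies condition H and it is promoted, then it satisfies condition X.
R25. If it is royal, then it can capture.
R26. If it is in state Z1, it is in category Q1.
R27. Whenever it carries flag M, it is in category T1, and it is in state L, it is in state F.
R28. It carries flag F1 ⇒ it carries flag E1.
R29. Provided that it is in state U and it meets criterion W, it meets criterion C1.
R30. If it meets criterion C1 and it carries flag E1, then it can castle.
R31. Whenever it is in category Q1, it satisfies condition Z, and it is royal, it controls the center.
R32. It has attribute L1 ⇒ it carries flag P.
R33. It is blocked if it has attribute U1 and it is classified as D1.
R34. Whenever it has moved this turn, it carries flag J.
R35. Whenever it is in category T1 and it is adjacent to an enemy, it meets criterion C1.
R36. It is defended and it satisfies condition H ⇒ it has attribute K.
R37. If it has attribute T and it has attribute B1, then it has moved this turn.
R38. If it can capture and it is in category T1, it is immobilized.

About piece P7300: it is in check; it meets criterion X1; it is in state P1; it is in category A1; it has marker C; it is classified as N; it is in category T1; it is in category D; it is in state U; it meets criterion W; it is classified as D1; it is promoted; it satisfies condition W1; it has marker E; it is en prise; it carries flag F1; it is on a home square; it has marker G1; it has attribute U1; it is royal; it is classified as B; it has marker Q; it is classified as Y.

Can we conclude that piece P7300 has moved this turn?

Yes

By R10 (it is classified as B): it carries flag M.
By R14 (it is in category D, it has marker G1): it has attribute L1.
By R17 (it has marker Q, it has marker G1): it is in state L.
By R20 (it is on a home square, it satisfies condition W1): it is defended.
By R21 (it is in category A1, it is classified as Y, it meets criterion X1): it has marker K1.
By R22 (it has marker C): it satisfies condition H.
By R24 (it satisfies condition H, it is promoted): it satisfies condition X.
By R25 (it is royal): it can capture.
By R27 (it carries flag M, it is in category T1, it is in state L): it is in state F.
By R28 (it carries flag F1): it carries flag E1.
By R29 (it is in state U, it meets criterion W): it meets criterion C1.
By R30 (it meets criterion C1, it carries flag E1): it can castle.
By R32 (it has attribute L1): it carries flag P.
By R33 (it has attribute U1, it is classified as D1): it is blocked.
By R38 (it can capture, it is in category T1): it is immobilized.
By R2 (it can castle): it is in state Z1.
By R3 (it is in state F, it satisfies condition W1): it is in category Y1.
By R4 (it is blocked, it satisfies condition W1): it has marker S.
By R5 (it is defended, it has marker C): it is pinned.
By R11 (it is immobilized, it is in category T1): it is tagged J1.
By R18 (it has marker K1, it is en prise): it satisfies condition Z.
By R26 (it is in state Z1): it is in category Q1.
By R31 (it is in category Q1, it satisfies condition Z, it is royal): it controls the center.
By R1 (it is in category Y1, it has marker S): it satisfies condition A.
By R6 (it satisfies condition A, it is in category T1): it is tagged N1.
By R8 (it is tagged J1, it is pinned): it is classified as M1.
By R15 (it controls the center, it carries flag P): it is shielded.
By R19 (it is classified as M1, it satisfies condition X): it satisfies condition G.
By R7 (it is tagged N1, it satisfies condition G): it has attribute B1.
By R12 (it is shielded): it has attribute T.
By R37 (it has attribute T, it has attribute B1): it has moved this turn.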